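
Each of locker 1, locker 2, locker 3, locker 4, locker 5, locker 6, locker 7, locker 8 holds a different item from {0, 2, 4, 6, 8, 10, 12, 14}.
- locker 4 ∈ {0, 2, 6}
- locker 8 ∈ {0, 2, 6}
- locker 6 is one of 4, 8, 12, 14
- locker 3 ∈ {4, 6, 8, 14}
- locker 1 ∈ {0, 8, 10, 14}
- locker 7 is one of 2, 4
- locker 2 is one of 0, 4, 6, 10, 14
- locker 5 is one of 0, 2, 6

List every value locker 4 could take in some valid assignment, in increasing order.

0, 2, 6

The 8 variables draw from only 8 values {0, 2, 4, 6, 8, 10, 12, 14}, so each is used; only locker 6 can be 12, hence locker 6 = 12.
locker 4, locker 5, locker 8 between them cover only {0, 2, 6} — a naked triple. Remove those values from locker 1, locker 2, locker 3, locker 7.
That leaves locker 7 = 4. Eliminate 4 elsewhere: locker 2, locker 3.
No further eliminations apply; locker 4 can still be any of 0, 2, 6.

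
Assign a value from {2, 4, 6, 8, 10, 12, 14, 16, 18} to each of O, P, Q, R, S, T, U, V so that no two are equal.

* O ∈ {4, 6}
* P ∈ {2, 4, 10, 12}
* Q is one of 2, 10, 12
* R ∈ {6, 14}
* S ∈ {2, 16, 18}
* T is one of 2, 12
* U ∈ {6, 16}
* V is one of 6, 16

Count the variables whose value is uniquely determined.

The 8 variables together cover exactly {2, 4, 6, 10, 12, 14, 16, 18} — 8 values for 8 variables — and 14 appears only in R's list, so R = 14.
The 7 still-open variables together cover exactly {2, 4, 6, 10, 12, 16, 18} — 7 values for 7 variables — and 18 appears only in S's list, so S = 18.
U and V share exactly the 2 values {6, 16}; by pigeonhole those values go to them, so strike 6, 16 from O.
O's domain is down to {4}, so O = 4. So P can't be 4.
Determined: O=4, R=14, S=18. The other variables each still have more than one consistent value. That makes 3.

3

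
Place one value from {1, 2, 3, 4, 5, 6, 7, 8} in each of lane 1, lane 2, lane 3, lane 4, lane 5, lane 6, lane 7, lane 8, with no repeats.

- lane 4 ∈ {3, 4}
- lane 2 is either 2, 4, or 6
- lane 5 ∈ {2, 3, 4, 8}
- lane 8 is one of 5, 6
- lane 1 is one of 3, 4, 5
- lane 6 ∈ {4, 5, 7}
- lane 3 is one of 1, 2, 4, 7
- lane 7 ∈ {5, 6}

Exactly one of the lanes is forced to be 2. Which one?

The 8 variables draw from only 8 values {1, 2, 3, 4, 5, 6, 7, 8}, so each is used; only lane 3 can be 1, hence lane 3 = 1.
The 7 still-open variables draw from only 7 values {2, 3, 4, 5, 6, 7, 8}, so each is used; only lane 6 can be 7, hence lane 6 = 7.
The 6 still-open variables together cover exactly {2, 3, 4, 5, 6, 8} — 6 values for 6 variables — and 8 appears only in lane 5's list, so lane 5 = 8.
The 5 still-open variables together cover exactly {2, 3, 4, 5, 6} — 5 values for 5 variables — and 2 appears only in lane 2's list, so lane 2 = 2.

lane 2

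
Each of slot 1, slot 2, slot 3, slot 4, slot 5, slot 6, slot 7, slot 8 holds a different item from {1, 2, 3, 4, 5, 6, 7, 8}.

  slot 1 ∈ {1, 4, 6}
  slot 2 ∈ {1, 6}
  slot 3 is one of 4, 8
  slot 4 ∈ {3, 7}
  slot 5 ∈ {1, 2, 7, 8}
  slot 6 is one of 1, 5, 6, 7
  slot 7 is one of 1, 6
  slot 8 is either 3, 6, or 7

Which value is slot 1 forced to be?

Among the 8 variables, 2 fits only slot 5 (and all 8 values in {1, 2, 3, 4, 5, 6, 7, 8} must be used), so slot 5 = 2.
Among the 7 still-open variables, 5 fits only slot 6 (and all 7 values in {1, 3, 4, 5, 6, 7, 8} must be used), so slot 6 = 5.
The 6 still-open variables together cover exactly {1, 3, 4, 6, 7, 8} — 6 values for 6 variables — and 8 appears only in slot 3's list, so slot 3 = 8.
Among the 5 still-open variables, 4 fits only slot 1 (and all 5 values in {1, 3, 4, 6, 7} must be used), so slot 1 = 4.

4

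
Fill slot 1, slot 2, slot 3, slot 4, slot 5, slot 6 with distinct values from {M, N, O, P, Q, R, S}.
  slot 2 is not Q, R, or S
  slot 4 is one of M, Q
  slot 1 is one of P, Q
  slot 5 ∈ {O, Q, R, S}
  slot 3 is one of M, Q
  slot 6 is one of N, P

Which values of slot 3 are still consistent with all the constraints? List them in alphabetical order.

M, Q

slot 3 and slot 4 between them cover only {M, Q} — a naked pair. Remove those values from slot 1, slot 2, slot 5.
slot 1 has just one choice, so slot 1 = P. Remove P from slot 2, slot 6.
That leaves slot 6 = N. Eliminate N elsewhere: slot 2.
slot 2 has just one choice, so slot 2 = O. Remove O from slot 5.
No further eliminations apply; slot 3 can still be any of M, Q.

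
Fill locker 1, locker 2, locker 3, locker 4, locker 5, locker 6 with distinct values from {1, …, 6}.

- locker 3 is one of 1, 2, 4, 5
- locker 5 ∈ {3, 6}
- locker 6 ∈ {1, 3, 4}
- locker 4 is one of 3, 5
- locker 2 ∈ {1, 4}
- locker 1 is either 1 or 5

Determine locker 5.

The 6 variables draw from only 6 values {1, 2, 3, 4, 5, 6}, so each is used; only locker 3 can be 2, hence locker 3 = 2.
Among the 5 still-open variables, 6 fits only locker 5 (and all 5 values in {1, 3, 4, 5, 6} must be used), so locker 5 = 6.

6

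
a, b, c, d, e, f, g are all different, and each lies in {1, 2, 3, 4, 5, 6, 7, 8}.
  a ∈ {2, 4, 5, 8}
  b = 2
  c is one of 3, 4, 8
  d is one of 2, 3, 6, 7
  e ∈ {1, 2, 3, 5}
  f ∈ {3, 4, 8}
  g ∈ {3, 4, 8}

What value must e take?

1

b must be 2 (only option left). So a, d, e can't be 2.
The 3 variables c, f, g are confined to {3, 4, 8}, which locks those values in; drop them from a, d, e.
a's domain is down to {5}, so a = 5. Eliminate 5 elsewhere: e.
So e = 1.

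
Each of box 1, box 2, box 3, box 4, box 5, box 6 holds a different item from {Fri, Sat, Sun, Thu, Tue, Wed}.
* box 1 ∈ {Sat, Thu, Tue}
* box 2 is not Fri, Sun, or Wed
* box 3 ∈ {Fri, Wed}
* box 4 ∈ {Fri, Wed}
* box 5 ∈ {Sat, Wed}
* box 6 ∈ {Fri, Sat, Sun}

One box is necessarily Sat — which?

The 6 variables draw from only 6 values {Fri, Sat, Sun, Thu, Tue, Wed}, so each is used; only box 6 can be Sun, hence box 6 = Sun.
The 2 variables box 3 and box 4 are confined to {Fri, Wed}, which locks those values in; drop them from box 5.
So Sat goes to box 5.

box 5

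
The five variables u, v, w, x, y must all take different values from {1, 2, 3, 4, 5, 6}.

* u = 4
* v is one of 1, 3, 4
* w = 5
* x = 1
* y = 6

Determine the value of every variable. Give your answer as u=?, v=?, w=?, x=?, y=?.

u must be 4 (only option left). Strike 4 from v.
That leaves w = 5.
x's domain is down to {1}, so x = 1. Strike 1 from v.
y's domain is down to {6}, so y = 6.
That leaves v = 3.

u=4, v=3, w=5, x=1, y=6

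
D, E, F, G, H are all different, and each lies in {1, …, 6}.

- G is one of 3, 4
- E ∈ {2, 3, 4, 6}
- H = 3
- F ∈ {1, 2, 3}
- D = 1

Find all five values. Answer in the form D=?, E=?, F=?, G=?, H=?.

D has just one choice, so D = 1. Eliminate 1 elsewhere: F.
H has just one choice, so H = 3. Strike 3 from E, F, G.
F has just one choice, so F = 2. Remove 2 from E.
G has just one choice, so G = 4. Strike 4 from E.
E's domain is down to {6}, so E = 6.

D=1, E=6, F=2, G=4, H=3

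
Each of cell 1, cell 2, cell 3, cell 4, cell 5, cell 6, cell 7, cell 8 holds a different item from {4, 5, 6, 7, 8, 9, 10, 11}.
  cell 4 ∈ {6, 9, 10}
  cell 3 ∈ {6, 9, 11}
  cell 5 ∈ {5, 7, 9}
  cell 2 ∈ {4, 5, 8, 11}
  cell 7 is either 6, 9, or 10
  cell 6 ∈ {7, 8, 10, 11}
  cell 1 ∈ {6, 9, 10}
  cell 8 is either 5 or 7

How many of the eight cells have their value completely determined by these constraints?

The 8 variables together cover exactly {4, 5, 6, 7, 8, 9, 10, 11} — 8 values for 8 variables — and 4 appears only in cell 2's list, so cell 2 = 4.
The 7 still-open variables draw from only 7 values {5, 6, 7, 8, 9, 10, 11}, so each is used; only cell 6 can be 8, hence cell 6 = 8.
Among the 6 still-open variables, 11 fits only cell 3 (and all 6 values in {5, 6, 7, 9, 10, 11} must be used), so cell 3 = 11.
cell 1, cell 4, cell 7 share exactly the 3 values {6, 9, 10}; by pigeonhole those values go to them, so strike 6, 9, 10 from cell 5.
Determined: cell 2=4, cell 3=11, cell 6=8. The other cells each still have more than one consistent value. That makes 3.

3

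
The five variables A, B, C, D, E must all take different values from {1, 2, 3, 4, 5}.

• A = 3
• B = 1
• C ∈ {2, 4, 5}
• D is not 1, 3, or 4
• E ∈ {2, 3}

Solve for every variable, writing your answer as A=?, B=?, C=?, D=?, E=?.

A=3, B=1, C=4, D=5, E=2

A must be 3 (only option left). Remove 3 from E.
B must be 1 (only option left).
E must be 2 (only option left). Remove 2 from C, D.
D's domain is down to {5}, so D = 5. Strike 5 from C.
C has just one choice, so C = 4.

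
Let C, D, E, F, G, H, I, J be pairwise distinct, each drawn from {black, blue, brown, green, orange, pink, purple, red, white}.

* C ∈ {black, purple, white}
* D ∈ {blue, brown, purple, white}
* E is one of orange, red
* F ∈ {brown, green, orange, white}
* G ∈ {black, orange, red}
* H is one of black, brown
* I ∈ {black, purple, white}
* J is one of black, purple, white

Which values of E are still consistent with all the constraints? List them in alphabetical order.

orange, red

Among the 8 variables, blue fits only D (and all 8 values in {black, blue, brown, green, orange, purple, red, white} must be used), so D = blue.
The 7 still-open variables draw from only 7 values {black, brown, green, orange, purple, red, white}, so each is used; only F can be green, hence F = green.
Among the 6 still-open variables, brown fits only H (and all 6 values in {black, brown, orange, purple, red, white} must be used), so H = brown.
C, I, J between them cover only {black, purple, white} — a naked triple. Remove those values from G.
No further eliminations apply; E can still be any of orange, red.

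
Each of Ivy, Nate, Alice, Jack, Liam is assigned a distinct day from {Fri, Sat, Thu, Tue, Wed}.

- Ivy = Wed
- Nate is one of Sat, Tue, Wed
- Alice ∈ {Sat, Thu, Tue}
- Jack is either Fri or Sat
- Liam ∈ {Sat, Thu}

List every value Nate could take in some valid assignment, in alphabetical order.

Ivy must be Wed (only option left). Strike Wed from Nate.
Among the 4 still-open variables, Fri fits only Jack (and all 4 values in {Fri, Sat, Thu, Tue} must be used), so Jack = Fri.
No further eliminations apply; Nate can still be any of Sat, Tue.

Sat, Tue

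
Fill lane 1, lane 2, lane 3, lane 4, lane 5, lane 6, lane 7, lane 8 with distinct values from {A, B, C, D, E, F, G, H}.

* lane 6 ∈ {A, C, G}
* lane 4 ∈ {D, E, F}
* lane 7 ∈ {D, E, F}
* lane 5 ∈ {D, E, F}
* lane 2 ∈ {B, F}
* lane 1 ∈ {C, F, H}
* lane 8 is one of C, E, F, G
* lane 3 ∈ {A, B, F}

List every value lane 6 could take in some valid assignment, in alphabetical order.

The 8 variables together cover exactly {A, B, C, D, E, F, G, H} — 8 values for 8 variables — and H appears only in lane 1's list, so lane 1 = H.
lane 4, lane 5, lane 7 between them cover only {D, E, F} — a naked triple. Remove those values from lane 2, lane 3, lane 8.
That leaves lane 2 = B. Remove B from lane 3.
lane 3 must be A (only option left). Remove A from lane 6.
No further eliminations apply; lane 6 can still be any of C, G.

C, G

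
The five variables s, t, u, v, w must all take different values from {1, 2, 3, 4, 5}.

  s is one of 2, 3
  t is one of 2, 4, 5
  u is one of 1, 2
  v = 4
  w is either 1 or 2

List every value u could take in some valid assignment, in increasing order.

1, 2

v has just one choice, so v = 4. Remove 4 from t.
Among the 4 still-open variables, 3 fits only s (and all 4 values in {1, 2, 3, 5} must be used), so s = 3.
The 3 still-open variables together cover exactly {1, 2, 5} — 3 values for 3 variables — and 5 appears only in t's list, so t = 5.
No further eliminations apply; u can still be any of 1, 2.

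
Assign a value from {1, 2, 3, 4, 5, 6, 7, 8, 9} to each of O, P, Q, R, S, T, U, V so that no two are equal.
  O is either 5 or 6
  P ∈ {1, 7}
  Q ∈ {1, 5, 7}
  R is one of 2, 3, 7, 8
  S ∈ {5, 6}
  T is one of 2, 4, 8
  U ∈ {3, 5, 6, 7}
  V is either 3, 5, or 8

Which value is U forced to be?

3

The 8 variables draw from only 8 values {1, 2, 3, 4, 5, 6, 7, 8}, so each is used; only T can be 4, hence T = 4.
The 7 still-open variables together cover exactly {1, 2, 3, 5, 6, 7, 8} — 7 values for 7 variables — and 2 appears only in R's list, so R = 2.
The 6 still-open variables together cover exactly {1, 3, 5, 6, 7, 8} — 6 values for 6 variables — and 8 appears only in V's list, so V = 8.
Among the 5 still-open variables, 3 fits only U (and all 5 values in {1, 3, 5, 6, 7} must be used), so U = 3.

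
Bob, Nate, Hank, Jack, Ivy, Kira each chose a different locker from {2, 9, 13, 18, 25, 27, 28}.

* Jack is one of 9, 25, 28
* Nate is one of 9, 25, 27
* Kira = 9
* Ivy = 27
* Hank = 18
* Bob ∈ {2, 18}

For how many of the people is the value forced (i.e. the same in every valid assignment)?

Hank has just one choice, so Hank = 18. Eliminate 18 elsewhere: Bob.
That leaves Ivy = 27. Eliminate 27 elsewhere: Nate.
Kira has just one choice, so Kira = 9. Eliminate 9 elsewhere: Nate, Jack.
Bob has just one choice, so Bob = 2.
Nate has just one choice, so Nate = 25. Eliminate 25 elsewhere: Jack.
Jack's domain is down to {28}, so Jack = 28.
Every person is fixed: Bob=2, Nate=25, Hank=18, Jack=28, Ivy=27, Kira=9. That makes 6.

6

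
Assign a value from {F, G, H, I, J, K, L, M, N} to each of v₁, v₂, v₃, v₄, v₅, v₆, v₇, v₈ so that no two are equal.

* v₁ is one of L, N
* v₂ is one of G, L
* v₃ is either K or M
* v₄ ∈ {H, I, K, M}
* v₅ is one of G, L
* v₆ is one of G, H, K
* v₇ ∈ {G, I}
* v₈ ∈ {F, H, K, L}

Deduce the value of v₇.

Among the 8 variables, F fits only v₈ (and all 8 values in {F, G, H, I, K, L, M, N} must be used), so v₈ = F.
Among the 7 still-open variables, N fits only v₁ (and all 7 values in {G, H, I, K, L, M, N} must be used), so v₁ = N.
v₂ and v₅ share exactly the 2 values {G, L}; by pigeonhole those values go to them, so strike G, L from v₆, v₇.
So v₇ = I.

I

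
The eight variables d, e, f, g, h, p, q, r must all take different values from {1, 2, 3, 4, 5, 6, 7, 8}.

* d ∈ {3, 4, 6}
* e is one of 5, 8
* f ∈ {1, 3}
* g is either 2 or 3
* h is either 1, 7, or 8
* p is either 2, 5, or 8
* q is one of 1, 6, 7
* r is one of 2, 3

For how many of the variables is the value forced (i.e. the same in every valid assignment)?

4

The 8 variables together cover exactly {1, 2, 3, 4, 5, 6, 7, 8} — 8 values for 8 variables — and 4 appears only in d's list, so d = 4.
The 7 still-open variables together cover exactly {1, 2, 3, 5, 6, 7, 8} — 7 values for 7 variables — and 6 appears only in q's list, so q = 6.
Among the 6 still-open variables, 7 fits only h (and all 6 values in {1, 2, 3, 5, 7, 8} must be used), so h = 7.
The 5 still-open variables draw from only 5 values {1, 2, 3, 5, 8}, so each is used; only f can be 1, hence f = 1.
The 2 variables g and r are confined to {2, 3}, which locks those values in; drop them from p.
Determined: d=4, f=1, h=7, q=6. The other variables each still have more than one consistent value. That makes 4.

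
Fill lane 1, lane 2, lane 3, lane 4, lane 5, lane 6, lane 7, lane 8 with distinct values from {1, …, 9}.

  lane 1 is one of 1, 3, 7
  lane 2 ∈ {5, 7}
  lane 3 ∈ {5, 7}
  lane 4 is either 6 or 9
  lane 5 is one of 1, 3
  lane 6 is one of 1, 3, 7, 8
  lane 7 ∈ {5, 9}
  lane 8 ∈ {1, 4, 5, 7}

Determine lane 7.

Among the 8 variables, 4 fits only lane 8 (and all 8 values in {1, 3, 4, 5, 6, 7, 8, 9} must be used), so lane 8 = 4.
Among the 7 still-open variables, 6 fits only lane 4 (and all 7 values in {1, 3, 5, 6, 7, 8, 9} must be used), so lane 4 = 6.
The 6 still-open variables draw from only 6 values {1, 3, 5, 7, 8, 9}, so each is used; only lane 6 can be 8, hence lane 6 = 8.
The 5 still-open variables together cover exactly {1, 3, 5, 7, 9} — 5 values for 5 variables — and 9 appears only in lane 7's list, so lane 7 = 9.

9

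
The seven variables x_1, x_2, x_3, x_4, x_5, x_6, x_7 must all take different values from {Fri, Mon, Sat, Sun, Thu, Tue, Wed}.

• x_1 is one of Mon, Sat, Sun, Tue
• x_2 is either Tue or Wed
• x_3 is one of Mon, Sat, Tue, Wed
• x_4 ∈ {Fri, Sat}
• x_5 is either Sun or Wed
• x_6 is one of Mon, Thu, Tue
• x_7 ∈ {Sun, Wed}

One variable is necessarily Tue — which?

The 7 variables together cover exactly {Fri, Mon, Sat, Sun, Thu, Tue, Wed} — 7 values for 7 variables — and Fri appears only in x_4's list, so x_4 = Fri.
Among the 6 still-open variables, Thu fits only x_6 (and all 6 values in {Mon, Sat, Sun, Thu, Tue, Wed} must be used), so x_6 = Thu.
x_5 and x_7 share exactly the 2 values {Sun, Wed}; by pigeonhole those values go to them, so strike Sun, Wed from x_1, x_2, x_3.
So Tue goes to x_2.

x_2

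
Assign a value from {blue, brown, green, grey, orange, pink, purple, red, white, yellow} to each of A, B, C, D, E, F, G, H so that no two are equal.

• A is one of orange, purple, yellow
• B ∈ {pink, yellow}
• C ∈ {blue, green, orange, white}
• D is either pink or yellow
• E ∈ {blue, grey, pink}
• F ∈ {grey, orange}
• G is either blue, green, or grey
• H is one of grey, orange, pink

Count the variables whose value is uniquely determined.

The 8 variables together cover exactly {blue, green, grey, orange, pink, purple, white, yellow} — 8 values for 8 variables — and purple appears only in A's list, so A = purple.
Among the 7 still-open variables, white fits only C (and all 7 values in {blue, green, grey, orange, pink, white, yellow} must be used), so C = white.
The 6 still-open variables together cover exactly {blue, green, grey, orange, pink, yellow} — 6 values for 6 variables — and green appears only in G's list, so G = green.
The 5 still-open variables together cover exactly {blue, grey, orange, pink, yellow} — 5 values for 5 variables — and blue appears only in E's list, so E = blue.
B and D between them cover only {pink, yellow} — a naked pair. Remove those values from H.
Determined: A=purple, C=white, E=blue, G=green. The other variables each still have more than one consistent value. That makes 4.

4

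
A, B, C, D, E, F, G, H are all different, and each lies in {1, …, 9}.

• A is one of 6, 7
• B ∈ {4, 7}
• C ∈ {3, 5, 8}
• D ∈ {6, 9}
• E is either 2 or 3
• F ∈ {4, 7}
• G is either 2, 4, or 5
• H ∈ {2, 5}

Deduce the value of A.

Among the 8 variables, 8 fits only C (and all 8 values in {2, 3, 4, 5, 6, 7, 8, 9} must be used), so C = 8.
The 7 still-open variables draw from only 7 values {2, 3, 4, 5, 6, 7, 9}, so each is used; only E can be 3, hence E = 3.
The 6 still-open variables draw from only 6 values {2, 4, 5, 6, 7, 9}, so each is used; only D can be 9, hence D = 9.
Among the 5 still-open variables, 6 fits only A (and all 5 values in {2, 4, 5, 6, 7} must be used), so A = 6.

6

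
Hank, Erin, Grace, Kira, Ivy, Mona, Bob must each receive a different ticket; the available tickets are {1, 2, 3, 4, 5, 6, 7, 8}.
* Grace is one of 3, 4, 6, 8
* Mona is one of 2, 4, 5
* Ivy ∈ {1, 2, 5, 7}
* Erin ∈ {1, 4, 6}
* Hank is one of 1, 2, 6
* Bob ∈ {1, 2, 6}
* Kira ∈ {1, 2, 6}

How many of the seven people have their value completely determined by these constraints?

3

Hank, Kira, Bob between them cover only {1, 2, 6} — a naked triple. Remove those values from Erin, Grace, Ivy, Mona.
Erin must be 4 (only option left). Remove 4 from Grace, Mona.
That leaves Mona = 5. Strike 5 from Ivy.
Ivy's domain is down to {7}, so Ivy = 7.
Determined: Erin=4, Ivy=7, Mona=5. The other people each still have more than one consistent value. That makes 3.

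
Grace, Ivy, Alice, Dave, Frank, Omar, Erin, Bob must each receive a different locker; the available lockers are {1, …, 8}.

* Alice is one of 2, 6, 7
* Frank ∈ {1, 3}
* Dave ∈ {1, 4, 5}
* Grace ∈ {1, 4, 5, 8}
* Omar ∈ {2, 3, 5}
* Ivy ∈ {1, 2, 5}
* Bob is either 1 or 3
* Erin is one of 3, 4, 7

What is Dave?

Among the 8 variables, 6 fits only Alice (and all 8 values in {1, 2, 3, 4, 5, 6, 7, 8} must be used), so Alice = 6.
The 7 still-open variables draw from only 7 values {1, 2, 3, 4, 5, 7, 8}, so each is used; only Erin can be 7, hence Erin = 7.
The 6 still-open variables together cover exactly {1, 2, 3, 4, 5, 8} — 6 values for 6 variables — and 8 appears only in Grace's list, so Grace = 8.
The 5 still-open variables together cover exactly {1, 2, 3, 4, 5} — 5 values for 5 variables — and 4 appears only in Dave's list, so Dave = 4.

4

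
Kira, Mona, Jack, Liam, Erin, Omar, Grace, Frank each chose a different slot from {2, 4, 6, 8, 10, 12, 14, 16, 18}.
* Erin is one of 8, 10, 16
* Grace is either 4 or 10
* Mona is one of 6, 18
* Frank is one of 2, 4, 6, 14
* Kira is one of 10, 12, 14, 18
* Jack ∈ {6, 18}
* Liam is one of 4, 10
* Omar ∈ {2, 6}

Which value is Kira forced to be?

Mona and Jack share exactly the 2 values {6, 18}; by pigeonhole those values go to them, so strike 6, 18 from Kira, Omar, Frank.
That leaves Omar = 2. So Frank can't be 2.
Liam and Grace between them cover only {4, 10} — a naked pair. Remove those values from Kira, Erin, Frank.
That leaves Frank = 14. So Kira can't be 14.
So Kira = 12.

12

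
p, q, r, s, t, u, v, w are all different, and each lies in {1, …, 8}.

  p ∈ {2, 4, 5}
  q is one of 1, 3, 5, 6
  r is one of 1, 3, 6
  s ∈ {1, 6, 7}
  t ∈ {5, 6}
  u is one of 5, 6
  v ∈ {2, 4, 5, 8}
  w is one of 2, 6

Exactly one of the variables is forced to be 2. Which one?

The 8 variables together cover exactly {1, 2, 3, 4, 5, 6, 7, 8} — 8 values for 8 variables — and 7 appears only in s's list, so s = 7.
The 7 still-open variables draw from only 7 values {1, 2, 3, 4, 5, 6, 8}, so each is used; only v can be 8, hence v = 8.
Among the 6 still-open variables, 4 fits only p (and all 6 values in {1, 2, 3, 4, 5, 6} must be used), so p = 4.
The 5 still-open variables together cover exactly {1, 2, 3, 5, 6} — 5 values for 5 variables — and 2 appears only in w's list, so w = 2.

w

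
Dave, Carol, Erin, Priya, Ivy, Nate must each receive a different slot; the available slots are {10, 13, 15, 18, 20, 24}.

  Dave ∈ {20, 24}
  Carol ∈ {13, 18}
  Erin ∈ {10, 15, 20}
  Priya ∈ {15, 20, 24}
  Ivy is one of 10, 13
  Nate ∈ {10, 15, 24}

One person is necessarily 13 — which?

Ivy

The 6 variables together cover exactly {10, 13, 15, 18, 20, 24} — 6 values for 6 variables — and 18 appears only in Carol's list, so Carol = 18.
The 5 still-open variables draw from only 5 values {10, 13, 15, 20, 24}, so each is used; only Ivy can be 13, hence Ivy = 13.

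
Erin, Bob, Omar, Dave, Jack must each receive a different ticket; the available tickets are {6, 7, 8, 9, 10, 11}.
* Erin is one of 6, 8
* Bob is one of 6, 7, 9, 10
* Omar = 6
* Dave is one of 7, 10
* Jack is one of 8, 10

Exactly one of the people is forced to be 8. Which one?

Omar has just one choice, so Omar = 6. Strike 6 from Erin, Bob.
So 8 goes to Erin.

Erin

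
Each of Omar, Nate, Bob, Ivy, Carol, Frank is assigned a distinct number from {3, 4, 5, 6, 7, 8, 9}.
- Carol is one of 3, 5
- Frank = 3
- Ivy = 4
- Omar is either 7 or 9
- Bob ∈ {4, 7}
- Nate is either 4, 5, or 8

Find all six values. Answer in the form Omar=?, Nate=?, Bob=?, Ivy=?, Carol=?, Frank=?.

Omar=9, Nate=8, Bob=7, Ivy=4, Carol=5, Frank=3

Ivy has just one choice, so Ivy = 4. Eliminate 4 elsewhere: Nate, Bob.
That leaves Frank = 3. Eliminate 3 elsewhere: Carol.
Bob's domain is down to {7}, so Bob = 7. So Omar can't be 7.
Carol must be 5 (only option left). So Nate can't be 5.
Omar must be 9 (only option left).
That leaves Nate = 8.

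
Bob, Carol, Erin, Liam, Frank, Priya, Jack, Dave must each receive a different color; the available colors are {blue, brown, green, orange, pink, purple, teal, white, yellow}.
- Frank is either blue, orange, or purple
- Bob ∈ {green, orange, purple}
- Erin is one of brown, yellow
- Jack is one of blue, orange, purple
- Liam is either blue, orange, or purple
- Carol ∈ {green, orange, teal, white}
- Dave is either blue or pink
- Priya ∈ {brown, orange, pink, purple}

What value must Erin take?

Liam, Frank, Jack share exactly the 3 values {blue, orange, purple}; by pigeonhole those values go to them, so strike blue, orange, purple from Bob, Carol, Priya, Dave.
That leaves Bob = green. Eliminate green elsewhere: Carol.
Dave has just one choice, so Dave = pink. So Priya can't be pink.
Priya must be brown (only option left). So Erin can't be brown.
So Erin = yellow.

yellow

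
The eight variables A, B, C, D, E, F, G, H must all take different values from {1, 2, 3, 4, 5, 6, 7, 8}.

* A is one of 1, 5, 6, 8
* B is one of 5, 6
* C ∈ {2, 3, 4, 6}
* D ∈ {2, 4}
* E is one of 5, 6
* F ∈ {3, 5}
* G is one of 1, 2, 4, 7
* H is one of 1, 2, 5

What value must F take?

The 8 variables draw from only 8 values {1, 2, 3, 4, 5, 6, 7, 8}, so each is used; only G can be 7, hence G = 7.
The 7 still-open variables together cover exactly {1, 2, 3, 4, 5, 6, 8} — 7 values for 7 variables — and 8 appears only in A's list, so A = 8.
The 6 still-open variables together cover exactly {1, 2, 3, 4, 5, 6} — 6 values for 6 variables — and 1 appears only in H's list, so H = 1.
B and E share exactly the 2 values {5, 6}; by pigeonhole those values go to them, so strike 5, 6 from C, F.
So F = 3.

3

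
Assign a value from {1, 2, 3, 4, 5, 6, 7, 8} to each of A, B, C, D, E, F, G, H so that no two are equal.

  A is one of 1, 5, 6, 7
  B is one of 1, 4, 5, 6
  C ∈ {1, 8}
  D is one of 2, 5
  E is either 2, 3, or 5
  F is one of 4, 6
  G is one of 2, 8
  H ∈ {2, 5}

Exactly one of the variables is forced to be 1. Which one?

C

The 8 variables draw from only 8 values {1, 2, 3, 4, 5, 6, 7, 8}, so each is used; only E can be 3, hence E = 3.
The 7 still-open variables together cover exactly {1, 2, 4, 5, 6, 7, 8} — 7 values for 7 variables — and 7 appears only in A's list, so A = 7.
D and H between them cover only {2, 5} — a naked pair. Remove those values from B, G.
G has just one choice, so G = 8. Strike 8 from C.
So 1 goes to C.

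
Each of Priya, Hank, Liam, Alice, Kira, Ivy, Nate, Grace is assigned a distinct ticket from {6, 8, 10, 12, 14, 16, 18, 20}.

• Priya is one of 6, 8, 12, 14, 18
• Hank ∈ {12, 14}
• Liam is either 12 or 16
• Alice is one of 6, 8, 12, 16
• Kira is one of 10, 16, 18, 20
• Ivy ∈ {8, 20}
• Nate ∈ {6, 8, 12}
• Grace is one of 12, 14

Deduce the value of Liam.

The 8 variables together cover exactly {6, 8, 10, 12, 14, 16, 18, 20} — 8 values for 8 variables — and 10 appears only in Kira's list, so Kira = 10.
Among the 7 still-open variables, 18 fits only Priya (and all 7 values in {6, 8, 12, 14, 16, 18, 20} must be used), so Priya = 18.
Among the 6 still-open variables, 20 fits only Ivy (and all 6 values in {6, 8, 12, 14, 16, 20} must be used), so Ivy = 20.
The 2 variables Hank and Grace are confined to {12, 14}, which locks those values in; drop them from Liam, Alice, Nate.
So Liam = 16.

16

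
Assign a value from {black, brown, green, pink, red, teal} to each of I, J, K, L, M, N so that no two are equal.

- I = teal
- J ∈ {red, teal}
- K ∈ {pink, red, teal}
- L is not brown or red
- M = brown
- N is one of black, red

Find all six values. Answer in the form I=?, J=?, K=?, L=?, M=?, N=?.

I=teal, J=red, K=pink, L=green, M=brown, N=black

I's domain is down to {teal}, so I = teal. Eliminate teal elsewhere: J, K, L.
That leaves J = red. Remove red from K, N.
K has just one choice, so K = pink. Strike pink from L.
M has just one choice, so M = brown.
N's domain is down to {black}, so N = black. Remove black from L.
L must be green (only option left).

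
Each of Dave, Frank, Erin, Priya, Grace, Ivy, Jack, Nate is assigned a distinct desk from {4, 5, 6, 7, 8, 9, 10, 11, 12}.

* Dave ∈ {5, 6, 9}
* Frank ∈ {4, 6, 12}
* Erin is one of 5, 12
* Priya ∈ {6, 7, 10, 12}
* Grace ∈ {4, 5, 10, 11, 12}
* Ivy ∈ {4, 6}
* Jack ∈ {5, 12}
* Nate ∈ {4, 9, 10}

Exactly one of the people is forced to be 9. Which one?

The 8 variables together cover exactly {4, 5, 6, 7, 9, 10, 11, 12} — 8 values for 8 variables — and 7 appears only in Priya's list, so Priya = 7.
Among the 7 still-open variables, 11 fits only Grace (and all 7 values in {4, 5, 6, 9, 10, 11, 12} must be used), so Grace = 11.
The 6 still-open variables together cover exactly {4, 5, 6, 9, 10, 12} — 6 values for 6 variables — and 10 appears only in Nate's list, so Nate = 10.
The 5 still-open variables together cover exactly {4, 5, 6, 9, 12} — 5 values for 5 variables — and 9 appears only in Dave's list, so Dave = 9.

Dave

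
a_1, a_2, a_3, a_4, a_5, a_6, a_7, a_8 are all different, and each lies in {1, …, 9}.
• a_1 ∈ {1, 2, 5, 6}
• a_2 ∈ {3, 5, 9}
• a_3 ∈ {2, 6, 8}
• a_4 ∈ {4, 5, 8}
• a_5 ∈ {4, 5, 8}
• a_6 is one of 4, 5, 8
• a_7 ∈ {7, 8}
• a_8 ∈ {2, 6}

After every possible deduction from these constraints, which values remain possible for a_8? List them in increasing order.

The 3 variables a_4, a_5, a_6 are confined to {4, 5, 8}, which locks those values in; drop them from a_1, a_2, a_3, a_7.
That leaves a_7 = 7.
a_3 and a_8 share exactly the 2 values {2, 6}; by pigeonhole those values go to them, so strike 2, 6 from a_1.
a_1 must be 1 (only option left).
No further eliminations apply; a_8 can still be any of 2, 6.

2, 6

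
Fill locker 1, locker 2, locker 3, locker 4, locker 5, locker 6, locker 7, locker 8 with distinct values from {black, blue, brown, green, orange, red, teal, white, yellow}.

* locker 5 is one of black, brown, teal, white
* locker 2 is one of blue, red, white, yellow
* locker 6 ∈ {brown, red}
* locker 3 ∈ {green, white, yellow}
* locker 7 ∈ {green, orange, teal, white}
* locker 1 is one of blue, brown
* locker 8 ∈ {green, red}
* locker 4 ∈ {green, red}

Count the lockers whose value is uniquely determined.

2

locker 4 and locker 8 share exactly the 2 values {green, red}; by pigeonhole those values go to them, so strike green, red from locker 2, locker 3, locker 6, locker 7.
locker 6's domain is down to {brown}, so locker 6 = brown. Remove brown from locker 1, locker 5.
That leaves locker 1 = blue. So locker 2 can't be blue.
The 2 variables locker 2 and locker 3 are confined to {white, yellow}, which locks those values in; drop them from locker 5, locker 7.
Determined: locker 1=blue, locker 6=brown. The other lockers each still have more than one consistent value. That makes 2.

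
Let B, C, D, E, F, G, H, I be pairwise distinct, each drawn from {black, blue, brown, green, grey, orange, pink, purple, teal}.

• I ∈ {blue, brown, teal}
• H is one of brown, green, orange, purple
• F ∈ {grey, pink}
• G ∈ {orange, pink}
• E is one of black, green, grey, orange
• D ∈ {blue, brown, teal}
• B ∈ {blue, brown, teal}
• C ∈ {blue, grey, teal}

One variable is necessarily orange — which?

G

B, D, I between them cover only {blue, brown, teal} — a naked triple. Remove those values from C, H.
C's domain is down to {grey}, so C = grey. So E, F can't be grey.
F's domain is down to {pink}, so F = pink. Strike pink from G.
So orange goes to G.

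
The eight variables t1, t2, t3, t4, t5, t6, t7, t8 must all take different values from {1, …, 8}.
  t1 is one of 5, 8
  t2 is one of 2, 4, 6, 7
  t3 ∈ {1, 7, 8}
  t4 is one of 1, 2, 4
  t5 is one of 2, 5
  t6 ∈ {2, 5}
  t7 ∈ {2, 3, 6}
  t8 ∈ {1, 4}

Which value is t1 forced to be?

8

The 8 variables together cover exactly {1, 2, 3, 4, 5, 6, 7, 8} — 8 values for 8 variables — and 3 appears only in t7's list, so t7 = 3.
Among the 7 still-open variables, 6 fits only t2 (and all 7 values in {1, 2, 4, 5, 6, 7, 8} must be used), so t2 = 6.
The 6 still-open variables together cover exactly {1, 2, 4, 5, 7, 8} — 6 values for 6 variables — and 7 appears only in t3's list, so t3 = 7.
The 5 still-open variables together cover exactly {1, 2, 4, 5, 8} — 5 values for 5 variables — and 8 appears only in t1's list, so t1 = 8.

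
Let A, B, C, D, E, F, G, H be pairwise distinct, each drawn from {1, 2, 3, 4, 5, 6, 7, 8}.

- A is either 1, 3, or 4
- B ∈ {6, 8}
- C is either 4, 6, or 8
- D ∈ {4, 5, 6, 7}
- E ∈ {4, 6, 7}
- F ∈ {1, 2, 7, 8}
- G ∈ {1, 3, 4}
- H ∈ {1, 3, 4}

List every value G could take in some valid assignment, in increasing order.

The 8 variables draw from only 8 values {1, 2, 3, 4, 5, 6, 7, 8}, so each is used; only F can be 2, hence F = 2.
The 7 still-open variables together cover exactly {1, 3, 4, 5, 6, 7, 8} — 7 values for 7 variables — and 5 appears only in D's list, so D = 5.
The 6 still-open variables together cover exactly {1, 3, 4, 6, 7, 8} — 6 values for 6 variables — and 7 appears only in E's list, so E = 7.
A, G, H between them cover only {1, 3, 4} — a naked triple. Remove those values from C.
No further eliminations apply; G can still be any of 1, 3, 4.

1, 3, 4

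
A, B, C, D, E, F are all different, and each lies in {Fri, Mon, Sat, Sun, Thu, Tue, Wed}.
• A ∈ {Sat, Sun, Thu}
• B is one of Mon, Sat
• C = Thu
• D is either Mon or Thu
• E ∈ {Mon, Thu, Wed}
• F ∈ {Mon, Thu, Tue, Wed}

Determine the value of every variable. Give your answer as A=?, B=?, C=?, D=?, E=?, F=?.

A=Sun, B=Sat, C=Thu, D=Mon, E=Wed, F=Tue

C must be Thu (only option left). So A, D, E, F can't be Thu.
D must be Mon (only option left). So B, E, F can't be Mon.
That leaves E = Wed. Strike Wed from F.
F has just one choice, so F = Tue.
B's domain is down to {Sat}, so B = Sat. Strike Sat from A.
A has just one choice, so A = Sun.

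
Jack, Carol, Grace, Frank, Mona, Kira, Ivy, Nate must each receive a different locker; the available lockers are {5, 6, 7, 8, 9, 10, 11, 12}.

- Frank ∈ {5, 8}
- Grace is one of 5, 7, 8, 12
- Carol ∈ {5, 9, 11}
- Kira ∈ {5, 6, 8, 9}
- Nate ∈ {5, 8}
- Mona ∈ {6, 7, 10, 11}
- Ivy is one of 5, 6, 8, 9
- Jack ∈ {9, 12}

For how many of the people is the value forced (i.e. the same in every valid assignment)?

Among the 8 variables, 10 fits only Mona (and all 8 values in {5, 6, 7, 8, 9, 10, 11, 12} must be used), so Mona = 10.
The 7 still-open variables together cover exactly {5, 6, 7, 8, 9, 11, 12} — 7 values for 7 variables — and 7 appears only in Grace's list, so Grace = 7.
The 6 still-open variables together cover exactly {5, 6, 8, 9, 11, 12} — 6 values for 6 variables — and 11 appears only in Carol's list, so Carol = 11.
Among the 5 still-open variables, 12 fits only Jack (and all 5 values in {5, 6, 8, 9, 12} must be used), so Jack = 12.
The 2 variables Frank and Nate are confined to {5, 8}, which locks those values in; drop them from Kira, Ivy.
Determined: Jack=12, Carol=11, Grace=7, Mona=10. The other people each still have more than one consistent value. That makes 4.

4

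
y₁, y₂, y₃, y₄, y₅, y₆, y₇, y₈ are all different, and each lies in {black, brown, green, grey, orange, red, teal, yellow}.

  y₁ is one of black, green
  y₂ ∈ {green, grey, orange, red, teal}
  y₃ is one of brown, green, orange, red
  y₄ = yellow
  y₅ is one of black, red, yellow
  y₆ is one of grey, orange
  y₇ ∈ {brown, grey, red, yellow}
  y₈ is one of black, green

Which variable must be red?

y₅

y₄'s domain is down to {yellow}, so y₄ = yellow. Strike yellow from y₅, y₇.
The 7 still-open variables draw from only 7 values {black, brown, green, grey, orange, red, teal}, so each is used; only y₂ can be teal, hence y₂ = teal.
The 2 variables y₁ and y₈ are confined to {black, green}, which locks those values in; drop them from y₃, y₅.
So red goes to y₅.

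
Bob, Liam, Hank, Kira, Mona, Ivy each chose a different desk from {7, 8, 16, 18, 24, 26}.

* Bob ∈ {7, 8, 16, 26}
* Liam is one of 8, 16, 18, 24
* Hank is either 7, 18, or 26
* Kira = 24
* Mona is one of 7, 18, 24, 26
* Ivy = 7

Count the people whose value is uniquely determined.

Kira must be 24 (only option left). Eliminate 24 elsewhere: Liam, Mona.
Ivy has just one choice, so Ivy = 7. Remove 7 from Bob, Hank, Mona.
The 2 variables Hank and Mona are confined to {18, 26}, which locks those values in; drop them from Bob, Liam.
Determined: Kira=24, Ivy=7. The other people each still have more than one consistent value. That makes 2.

2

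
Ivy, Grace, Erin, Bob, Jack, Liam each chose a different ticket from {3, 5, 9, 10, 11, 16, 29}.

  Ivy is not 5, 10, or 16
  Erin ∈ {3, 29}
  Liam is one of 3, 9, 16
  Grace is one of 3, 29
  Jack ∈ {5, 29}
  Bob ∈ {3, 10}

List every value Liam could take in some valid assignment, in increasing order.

9, 16

Grace and Erin between them cover only {3, 29} — a naked pair. Remove those values from Ivy, Bob, Jack, Liam.
Bob must be 10 (only option left).
Jack must be 5 (only option left).
No further eliminations apply; Liam can still be any of 9, 16.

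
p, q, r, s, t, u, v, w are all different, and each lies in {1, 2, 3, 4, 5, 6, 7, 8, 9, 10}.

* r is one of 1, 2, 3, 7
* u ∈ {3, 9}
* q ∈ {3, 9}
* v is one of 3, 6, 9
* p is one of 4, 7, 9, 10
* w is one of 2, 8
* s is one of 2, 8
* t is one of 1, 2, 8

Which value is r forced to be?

The 2 variables q and u are confined to {3, 9}, which locks those values in; drop them from p, r, v.
v has just one choice, so v = 6.
s and w share exactly the 2 values {2, 8}; by pigeonhole those values go to them, so strike 2, 8 from r, t.
That leaves t = 1. Strike 1 from r.
So r = 7.

7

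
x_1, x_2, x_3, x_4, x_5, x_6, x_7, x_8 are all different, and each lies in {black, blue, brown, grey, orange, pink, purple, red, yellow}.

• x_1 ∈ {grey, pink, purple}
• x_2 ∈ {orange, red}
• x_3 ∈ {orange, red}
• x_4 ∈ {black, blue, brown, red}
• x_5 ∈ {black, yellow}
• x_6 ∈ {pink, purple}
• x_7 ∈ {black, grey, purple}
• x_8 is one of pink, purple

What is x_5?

x_2 and x_3 between them cover only {orange, red} — a naked pair. Remove those values from x_4.
The 2 variables x_6 and x_8 are confined to {pink, purple}, which locks those values in; drop them from x_1, x_7.
x_1 must be grey (only option left). Strike grey from x_7.
x_7 has just one choice, so x_7 = black. Eliminate black elsewhere: x_4, x_5.
So x_5 = yellow.

yellow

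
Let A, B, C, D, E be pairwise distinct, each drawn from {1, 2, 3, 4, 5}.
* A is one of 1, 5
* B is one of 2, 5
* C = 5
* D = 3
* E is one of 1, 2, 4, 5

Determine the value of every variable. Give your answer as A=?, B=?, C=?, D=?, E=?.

A=1, B=2, C=5, D=3, E=4

C has just one choice, so C = 5. Strike 5 from A, B, E.
D must be 3 (only option left).
That leaves A = 1. Remove 1 from E.
B's domain is down to {2}, so B = 2. So E can't be 2.
E has just one choice, so E = 4.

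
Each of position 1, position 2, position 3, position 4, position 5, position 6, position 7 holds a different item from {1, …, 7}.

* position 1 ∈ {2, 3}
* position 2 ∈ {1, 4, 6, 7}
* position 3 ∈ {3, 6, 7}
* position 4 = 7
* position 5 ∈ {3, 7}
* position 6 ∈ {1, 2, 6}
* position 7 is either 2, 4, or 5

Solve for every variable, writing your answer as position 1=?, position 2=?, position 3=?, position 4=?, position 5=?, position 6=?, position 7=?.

position 1=2, position 2=4, position 3=6, position 4=7, position 5=3, position 6=1, position 7=5

position 4 has just one choice, so position 4 = 7. So position 2, position 3, position 5 can't be 7.
That leaves position 5 = 3. Strike 3 from position 1, position 3.
That leaves position 1 = 2. So position 6, position 7 can't be 2.
position 3 has just one choice, so position 3 = 6. So position 2, position 6 can't be 6.
position 6 must be 1 (only option left). Eliminate 1 elsewhere: position 2.
position 2 has just one choice, so position 2 = 4. Remove 4 from position 7.
position 7 has just one choice, so position 7 = 5.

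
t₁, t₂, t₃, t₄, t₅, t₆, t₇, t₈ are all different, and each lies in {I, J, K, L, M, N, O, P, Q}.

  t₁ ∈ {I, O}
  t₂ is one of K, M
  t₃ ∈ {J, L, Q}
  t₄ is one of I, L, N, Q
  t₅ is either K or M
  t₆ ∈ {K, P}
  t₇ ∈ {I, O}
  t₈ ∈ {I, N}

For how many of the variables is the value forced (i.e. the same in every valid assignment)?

2

t₁ and t₇ share exactly the 2 values {I, O}; by pigeonhole those values go to them, so strike I, O from t₄, t₈.
That leaves t₈ = N. So t₄ can't be N.
The 2 variables t₂ and t₅ are confined to {K, M}, which locks those values in; drop them from t₆.
t₆'s domain is down to {P}, so t₆ = P.
Determined: t₆=P, t₈=N. The other variables each still have more than one consistent value. That makes 2.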